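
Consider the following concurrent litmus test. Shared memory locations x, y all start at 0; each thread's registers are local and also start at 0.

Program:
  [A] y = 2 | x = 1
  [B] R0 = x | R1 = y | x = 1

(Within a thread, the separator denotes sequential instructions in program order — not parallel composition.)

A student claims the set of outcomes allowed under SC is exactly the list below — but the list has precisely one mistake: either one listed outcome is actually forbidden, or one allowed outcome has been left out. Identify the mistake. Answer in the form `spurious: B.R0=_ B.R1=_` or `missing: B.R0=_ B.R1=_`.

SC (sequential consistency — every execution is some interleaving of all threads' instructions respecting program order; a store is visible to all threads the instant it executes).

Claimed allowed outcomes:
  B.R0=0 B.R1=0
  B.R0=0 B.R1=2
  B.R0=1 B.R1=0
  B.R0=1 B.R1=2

outcome vector order: (B.R0,B.R1)
SC (3): 00 02 12
claimed∖SC = {10}

spurious: B.R0=1 B.R1=0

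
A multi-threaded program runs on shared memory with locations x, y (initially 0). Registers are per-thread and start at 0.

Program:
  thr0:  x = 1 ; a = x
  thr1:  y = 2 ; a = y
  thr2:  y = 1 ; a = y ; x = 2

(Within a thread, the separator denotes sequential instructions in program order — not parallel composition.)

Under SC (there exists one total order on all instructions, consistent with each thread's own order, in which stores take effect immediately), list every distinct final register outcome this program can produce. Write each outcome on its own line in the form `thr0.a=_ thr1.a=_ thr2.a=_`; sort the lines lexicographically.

thr0.a=1 thr1.a=1 thr2.a=1
thr0.a=1 thr1.a=2 thr2.a=1
thr0.a=1 thr1.a=2 thr2.a=2
thr0.a=2 thr1.a=1 thr2.a=1
thr0.a=2 thr1.a=2 thr2.a=1
thr0.a=2 thr1.a=2 thr2.a=2

outcome vector order: (thr0.a,thr1.a,thr2.a)
|SC outcomes| = 6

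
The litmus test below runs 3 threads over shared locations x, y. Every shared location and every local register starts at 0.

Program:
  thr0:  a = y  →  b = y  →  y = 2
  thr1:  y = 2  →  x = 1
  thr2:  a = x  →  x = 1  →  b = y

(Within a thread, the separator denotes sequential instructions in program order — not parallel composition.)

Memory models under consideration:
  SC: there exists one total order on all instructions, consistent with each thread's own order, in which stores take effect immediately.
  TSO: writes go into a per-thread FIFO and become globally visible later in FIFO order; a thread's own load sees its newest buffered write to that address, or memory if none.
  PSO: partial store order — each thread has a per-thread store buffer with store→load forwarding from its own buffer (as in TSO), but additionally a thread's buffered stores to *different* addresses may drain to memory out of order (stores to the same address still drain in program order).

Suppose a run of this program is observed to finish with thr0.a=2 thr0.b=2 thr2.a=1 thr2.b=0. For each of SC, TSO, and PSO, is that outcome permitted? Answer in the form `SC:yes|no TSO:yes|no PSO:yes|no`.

outcome vector order: (thr0.a,thr0.b,thr2.a,thr2.b)
under SC → 0/0/0/0, 0/0/0/2, 0/0/1/2, 0/2/0/0, 0/2/0/2, 0/2/1/2, 2/2/0/0, 2/2/0/2, 2/2/1/2
under TSO → 0/0/0/0, 0/0/0/2, 0/0/1/2, 0/2/0/0, 0/2/0/2, 0/2/1/2, 2/2/0/0, 2/2/0/2, 2/2/1/2
under PSO → 0/0/0/0, 0/0/0/2, 0/0/1/0, 0/0/1/2, 0/2/0/0, 0/2/0/2, 0/2/1/0, 0/2/1/2, 2/2/0/0, 2/2/0/2, 2/2/1/0, 2/2/1/2
target 2/2/1/0 ∈ {PSO}

SC:no TSO:no PSO:yes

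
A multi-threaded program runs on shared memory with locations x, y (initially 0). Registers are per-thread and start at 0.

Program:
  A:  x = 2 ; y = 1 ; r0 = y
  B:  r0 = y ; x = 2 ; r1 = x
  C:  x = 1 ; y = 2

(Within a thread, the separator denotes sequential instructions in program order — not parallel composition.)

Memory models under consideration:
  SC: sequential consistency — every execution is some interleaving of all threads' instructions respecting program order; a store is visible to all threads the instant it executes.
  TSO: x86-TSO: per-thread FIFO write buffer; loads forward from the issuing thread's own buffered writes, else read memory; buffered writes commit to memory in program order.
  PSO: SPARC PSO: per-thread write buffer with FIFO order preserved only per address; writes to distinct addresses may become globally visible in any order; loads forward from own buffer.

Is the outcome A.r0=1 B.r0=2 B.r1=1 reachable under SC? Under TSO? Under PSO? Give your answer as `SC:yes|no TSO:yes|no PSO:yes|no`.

outcome vector order: (A.r0,B.r0,B.r1)
[SC] allowed = {1/0/1; 1/0/2; 1/1/1; 1/1/2; 1/2/2; 2/0/1; 2/0/2; 2/1/1; 2/1/2; 2/2/2}
[TSO] allowed = {1/0/1; 1/0/2; 1/1/1; 1/1/2; 1/2/2; 2/0/1; 2/0/2; 2/1/1; 2/1/2; 2/2/2}
[PSO] allowed = {1/0/1; 1/0/2; 1/1/1; 1/1/2; 1/2/1; 1/2/2; 2/0/1; 2/0/2; 2/1/1; 2/1/2; 2/2/1; 2/2/2}
target 1/2/1 ∈ {PSO}

SC:no TSO:no PSO:yes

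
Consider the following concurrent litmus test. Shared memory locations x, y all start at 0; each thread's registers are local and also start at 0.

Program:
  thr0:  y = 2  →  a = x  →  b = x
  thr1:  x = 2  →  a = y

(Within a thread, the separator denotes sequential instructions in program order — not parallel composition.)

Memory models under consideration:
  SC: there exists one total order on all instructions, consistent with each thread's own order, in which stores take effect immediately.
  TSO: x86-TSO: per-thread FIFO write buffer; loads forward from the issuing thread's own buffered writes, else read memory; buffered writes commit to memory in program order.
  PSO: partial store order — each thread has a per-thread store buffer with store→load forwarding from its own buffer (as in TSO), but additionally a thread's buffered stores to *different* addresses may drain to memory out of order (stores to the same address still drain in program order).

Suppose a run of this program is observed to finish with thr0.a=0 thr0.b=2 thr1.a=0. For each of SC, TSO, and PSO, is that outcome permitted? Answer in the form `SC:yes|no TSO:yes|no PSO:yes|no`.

SC:no TSO:yes PSO:yes

outcome vector order: (thr0.a,thr0.b,thr1.a)
SC: 4 outcomes — {002, 022, 220, 222}
TSO: 6 outcomes — {000, 002, 020, 022, 220, 222}
PSO: 6 outcomes — {000, 002, 020, 022, 220, 222}
target 020 ∈ {TSO,PSO}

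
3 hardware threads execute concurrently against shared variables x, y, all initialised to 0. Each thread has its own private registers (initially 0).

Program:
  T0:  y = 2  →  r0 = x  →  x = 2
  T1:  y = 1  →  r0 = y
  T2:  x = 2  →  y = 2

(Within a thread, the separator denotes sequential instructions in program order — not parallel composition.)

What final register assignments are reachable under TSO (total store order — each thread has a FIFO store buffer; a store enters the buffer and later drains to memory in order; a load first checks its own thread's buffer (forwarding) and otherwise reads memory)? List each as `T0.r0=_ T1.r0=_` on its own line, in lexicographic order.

T0.r0=0 T1.r0=1
T0.r0=0 T1.r0=2
T0.r0=2 T1.r0=1
T0.r0=2 T1.r0=2

outcome vector order: (T0.r0,T1.r0)
|TSO outcomes| = 4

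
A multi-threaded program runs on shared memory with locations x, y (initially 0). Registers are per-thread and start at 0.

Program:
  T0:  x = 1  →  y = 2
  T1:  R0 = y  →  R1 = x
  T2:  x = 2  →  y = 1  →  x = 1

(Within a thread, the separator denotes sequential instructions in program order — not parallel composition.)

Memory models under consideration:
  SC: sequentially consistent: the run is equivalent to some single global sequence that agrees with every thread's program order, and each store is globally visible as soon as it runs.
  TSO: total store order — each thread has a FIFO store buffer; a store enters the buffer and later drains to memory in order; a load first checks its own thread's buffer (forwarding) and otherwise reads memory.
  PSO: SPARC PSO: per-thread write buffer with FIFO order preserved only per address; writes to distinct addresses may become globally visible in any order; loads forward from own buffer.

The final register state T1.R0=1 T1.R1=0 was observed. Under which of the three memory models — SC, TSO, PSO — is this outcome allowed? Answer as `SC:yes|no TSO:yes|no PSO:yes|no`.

SC:no TSO:no PSO:yes

outcome vector order: (T1.R0,T1.R1)
SC (7): <0 0>; <0 1>; <0 2>; <1 1>; <1 2>; <2 1>; <2 2>
TSO (7): <0 0>; <0 1>; <0 2>; <1 1>; <1 2>; <2 1>; <2 2>
PSO (9): <0 0>; <0 1>; <0 2>; <1 0>; <1 1>; <1 2>; <2 0>; <2 1>; <2 2>
target <1 0> ∈ {PSO}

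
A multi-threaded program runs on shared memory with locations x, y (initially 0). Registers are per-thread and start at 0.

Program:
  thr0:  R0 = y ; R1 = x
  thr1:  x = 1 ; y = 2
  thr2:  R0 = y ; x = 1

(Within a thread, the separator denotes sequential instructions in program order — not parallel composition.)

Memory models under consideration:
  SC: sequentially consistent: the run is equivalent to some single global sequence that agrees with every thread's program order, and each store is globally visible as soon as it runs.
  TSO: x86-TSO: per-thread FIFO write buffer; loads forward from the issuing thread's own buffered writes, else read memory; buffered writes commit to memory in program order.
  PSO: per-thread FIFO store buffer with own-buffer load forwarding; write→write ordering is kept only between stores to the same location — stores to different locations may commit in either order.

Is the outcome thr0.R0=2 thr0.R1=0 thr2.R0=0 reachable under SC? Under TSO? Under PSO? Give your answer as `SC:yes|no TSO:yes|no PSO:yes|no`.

outcome vector order: (thr0.R0,thr0.R1,thr2.R0)
[SC] allowed = {0/0/0, 0/0/2, 0/1/0, 0/1/2, 2/1/0, 2/1/2}
[TSO] allowed = {0/0/0, 0/0/2, 0/1/0, 0/1/2, 2/1/0, 2/1/2}
[PSO] allowed = {0/0/0, 0/0/2, 0/1/0, 0/1/2, 2/0/0, 2/0/2, 2/1/0, 2/1/2}
target 2/0/0 ∈ {PSO}

SC:no TSO:no PSO:yes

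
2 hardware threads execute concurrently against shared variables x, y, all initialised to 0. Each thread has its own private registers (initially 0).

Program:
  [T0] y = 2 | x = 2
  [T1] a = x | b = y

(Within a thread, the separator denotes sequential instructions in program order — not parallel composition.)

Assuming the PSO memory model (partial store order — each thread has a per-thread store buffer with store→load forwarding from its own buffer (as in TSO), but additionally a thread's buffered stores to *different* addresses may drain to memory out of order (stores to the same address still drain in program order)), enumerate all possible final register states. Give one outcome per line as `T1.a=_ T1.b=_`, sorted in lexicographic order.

T1.a=0 T1.b=0
T1.a=0 T1.b=2
T1.a=2 T1.b=0
T1.a=2 T1.b=2

outcome vector order: (T1.a,T1.b)
|PSO outcomes| = 4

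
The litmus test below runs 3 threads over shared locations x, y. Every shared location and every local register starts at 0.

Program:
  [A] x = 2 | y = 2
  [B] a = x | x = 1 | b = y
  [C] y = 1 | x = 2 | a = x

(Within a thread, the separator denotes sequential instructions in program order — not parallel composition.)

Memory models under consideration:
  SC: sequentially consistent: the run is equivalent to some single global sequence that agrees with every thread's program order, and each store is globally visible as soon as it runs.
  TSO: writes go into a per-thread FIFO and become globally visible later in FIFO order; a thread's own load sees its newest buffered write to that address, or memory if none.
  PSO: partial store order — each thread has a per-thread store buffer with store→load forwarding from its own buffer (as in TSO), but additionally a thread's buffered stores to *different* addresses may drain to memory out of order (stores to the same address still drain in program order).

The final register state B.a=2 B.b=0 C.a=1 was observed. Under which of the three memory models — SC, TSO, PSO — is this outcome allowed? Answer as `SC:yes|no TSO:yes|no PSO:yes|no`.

outcome vector order: (B.a,B.b,C.a)
under SC → 002; 011; 012; 021; 022; 202; 211; 212; 221; 222
under TSO → 001; 002; 011; 012; 021; 022; 201; 202; 211; 212; 221; 222
under PSO → 001; 002; 011; 012; 021; 022; 201; 202; 211; 212; 221; 222
target 201 ∈ {TSO,PSO}

SC:no TSO:yes PSO:yes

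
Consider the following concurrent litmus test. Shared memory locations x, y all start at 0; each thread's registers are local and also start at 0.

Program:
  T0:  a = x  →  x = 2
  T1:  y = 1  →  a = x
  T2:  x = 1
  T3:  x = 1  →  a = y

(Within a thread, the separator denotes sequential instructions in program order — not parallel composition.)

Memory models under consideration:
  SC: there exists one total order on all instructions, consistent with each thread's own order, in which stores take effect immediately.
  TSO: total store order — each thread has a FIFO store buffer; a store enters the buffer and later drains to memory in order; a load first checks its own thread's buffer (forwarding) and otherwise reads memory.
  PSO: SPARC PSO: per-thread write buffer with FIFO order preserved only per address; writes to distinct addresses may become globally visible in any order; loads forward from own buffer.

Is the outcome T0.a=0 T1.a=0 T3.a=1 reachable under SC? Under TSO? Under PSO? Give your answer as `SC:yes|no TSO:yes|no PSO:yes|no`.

outcome vector order: (T0.a,T1.a,T3.a)
under SC → 0/0/1; 0/1/0; 0/1/1; 0/2/0; 0/2/1; 1/0/1; 1/1/0; 1/1/1; 1/2/0; 1/2/1
under TSO → 0/0/0; 0/0/1; 0/1/0; 0/1/1; 0/2/0; 0/2/1; 1/0/0; 1/0/1; 1/1/0; 1/1/1; 1/2/0; 1/2/1
under PSO → 0/0/0; 0/0/1; 0/1/0; 0/1/1; 0/2/0; 0/2/1; 1/0/0; 1/0/1; 1/1/0; 1/1/1; 1/2/0; 1/2/1
target 0/0/1 ∈ {SC,TSO,PSO}

SC:yes TSO:yes PSO:yes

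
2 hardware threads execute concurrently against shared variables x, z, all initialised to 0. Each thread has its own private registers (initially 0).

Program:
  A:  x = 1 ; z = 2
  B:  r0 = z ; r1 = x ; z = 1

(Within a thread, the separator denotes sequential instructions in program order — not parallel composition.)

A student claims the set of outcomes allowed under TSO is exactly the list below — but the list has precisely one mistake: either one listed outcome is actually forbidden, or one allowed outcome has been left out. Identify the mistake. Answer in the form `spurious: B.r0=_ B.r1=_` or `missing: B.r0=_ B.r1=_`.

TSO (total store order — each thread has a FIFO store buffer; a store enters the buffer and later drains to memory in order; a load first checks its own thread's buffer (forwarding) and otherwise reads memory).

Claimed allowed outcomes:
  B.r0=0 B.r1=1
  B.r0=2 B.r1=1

missing: B.r0=0 B.r1=0

outcome vector order: (B.r0,B.r1)
TSO: 3 outcomes — {00; 01; 21}
TSO∖claimed = {00}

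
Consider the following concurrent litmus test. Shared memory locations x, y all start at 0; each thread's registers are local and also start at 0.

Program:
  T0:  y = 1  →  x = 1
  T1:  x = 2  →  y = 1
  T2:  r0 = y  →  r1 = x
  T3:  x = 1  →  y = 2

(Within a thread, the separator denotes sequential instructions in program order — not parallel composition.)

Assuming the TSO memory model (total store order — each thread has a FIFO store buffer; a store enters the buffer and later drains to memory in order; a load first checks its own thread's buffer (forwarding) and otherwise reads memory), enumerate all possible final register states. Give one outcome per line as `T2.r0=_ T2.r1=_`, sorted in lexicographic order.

T2.r0=0 T2.r1=0
T2.r0=0 T2.r1=1
T2.r0=0 T2.r1=2
T2.r0=1 T2.r1=0
T2.r0=1 T2.r1=1
T2.r0=1 T2.r1=2
T2.r0=2 T2.r1=1
T2.r0=2 T2.r1=2

outcome vector order: (T2.r0,T2.r1)
|TSO outcomes| = 8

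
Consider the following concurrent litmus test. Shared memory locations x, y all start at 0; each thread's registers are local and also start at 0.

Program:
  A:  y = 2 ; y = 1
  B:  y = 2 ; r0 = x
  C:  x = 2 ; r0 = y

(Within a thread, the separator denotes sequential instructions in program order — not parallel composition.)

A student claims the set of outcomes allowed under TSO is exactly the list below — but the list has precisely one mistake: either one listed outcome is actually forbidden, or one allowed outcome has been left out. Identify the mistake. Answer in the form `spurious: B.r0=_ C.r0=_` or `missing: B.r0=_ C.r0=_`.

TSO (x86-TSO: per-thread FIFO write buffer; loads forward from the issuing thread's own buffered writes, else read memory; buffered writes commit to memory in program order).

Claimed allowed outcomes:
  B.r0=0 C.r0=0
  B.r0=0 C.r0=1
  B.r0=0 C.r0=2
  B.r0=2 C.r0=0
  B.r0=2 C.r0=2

outcome vector order: (B.r0,C.r0)
TSO: 6 outcomes — {<0 0>, <0 1>, <0 2>, <2 0>, <2 1>, <2 2>}
TSO∖claimed = {<2 1>}

missing: B.r0=2 C.r0=1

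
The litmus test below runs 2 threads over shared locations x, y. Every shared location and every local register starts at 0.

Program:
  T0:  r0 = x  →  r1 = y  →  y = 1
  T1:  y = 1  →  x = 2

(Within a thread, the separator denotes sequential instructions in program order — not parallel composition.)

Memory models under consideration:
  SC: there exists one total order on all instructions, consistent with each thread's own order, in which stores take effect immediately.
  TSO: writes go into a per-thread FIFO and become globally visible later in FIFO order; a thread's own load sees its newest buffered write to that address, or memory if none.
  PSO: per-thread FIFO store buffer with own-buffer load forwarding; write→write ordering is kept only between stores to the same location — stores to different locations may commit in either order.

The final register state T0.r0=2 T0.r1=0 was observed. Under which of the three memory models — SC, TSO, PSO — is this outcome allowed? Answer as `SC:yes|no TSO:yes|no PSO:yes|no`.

outcome vector order: (T0.r0,T0.r1)
SC (3): (0,0); (0,1); (2,1)
TSO (3): (0,0); (0,1); (2,1)
PSO (4): (0,0); (0,1); (2,0); (2,1)
target (2,0) ∈ {PSO}

SC:no TSO:no PSO:yes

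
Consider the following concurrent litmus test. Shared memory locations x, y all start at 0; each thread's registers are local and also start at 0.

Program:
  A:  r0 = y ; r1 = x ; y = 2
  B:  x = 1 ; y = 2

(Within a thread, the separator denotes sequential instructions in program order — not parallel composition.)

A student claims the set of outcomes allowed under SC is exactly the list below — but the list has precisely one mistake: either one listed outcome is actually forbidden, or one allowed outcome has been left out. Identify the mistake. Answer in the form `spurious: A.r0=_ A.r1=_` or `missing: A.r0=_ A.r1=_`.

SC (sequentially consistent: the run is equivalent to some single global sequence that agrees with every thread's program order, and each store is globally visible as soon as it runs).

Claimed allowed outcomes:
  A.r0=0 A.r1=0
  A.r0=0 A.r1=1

missing: A.r0=2 A.r1=1

outcome vector order: (A.r0,A.r1)
SC: 3 outcomes — {(0,0) (0,1) (2,1)}
SC∖claimed = {(2,1)}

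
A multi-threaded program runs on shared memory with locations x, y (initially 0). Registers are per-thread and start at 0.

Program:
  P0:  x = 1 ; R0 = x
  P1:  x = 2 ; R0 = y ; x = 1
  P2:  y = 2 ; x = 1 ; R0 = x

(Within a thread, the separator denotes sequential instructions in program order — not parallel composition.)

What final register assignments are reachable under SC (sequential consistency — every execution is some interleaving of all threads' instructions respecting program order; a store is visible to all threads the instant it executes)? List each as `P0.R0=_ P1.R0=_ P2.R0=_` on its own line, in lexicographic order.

P0.R0=1 P1.R0=0 P2.R0=1
P0.R0=1 P1.R0=2 P2.R0=1
P0.R0=1 P1.R0=2 P2.R0=2
P0.R0=2 P1.R0=0 P2.R0=1
P0.R0=2 P1.R0=2 P2.R0=1
P0.R0=2 P1.R0=2 P2.R0=2

outcome vector order: (P0.R0,P1.R0,P2.R0)
|SC outcomes| = 6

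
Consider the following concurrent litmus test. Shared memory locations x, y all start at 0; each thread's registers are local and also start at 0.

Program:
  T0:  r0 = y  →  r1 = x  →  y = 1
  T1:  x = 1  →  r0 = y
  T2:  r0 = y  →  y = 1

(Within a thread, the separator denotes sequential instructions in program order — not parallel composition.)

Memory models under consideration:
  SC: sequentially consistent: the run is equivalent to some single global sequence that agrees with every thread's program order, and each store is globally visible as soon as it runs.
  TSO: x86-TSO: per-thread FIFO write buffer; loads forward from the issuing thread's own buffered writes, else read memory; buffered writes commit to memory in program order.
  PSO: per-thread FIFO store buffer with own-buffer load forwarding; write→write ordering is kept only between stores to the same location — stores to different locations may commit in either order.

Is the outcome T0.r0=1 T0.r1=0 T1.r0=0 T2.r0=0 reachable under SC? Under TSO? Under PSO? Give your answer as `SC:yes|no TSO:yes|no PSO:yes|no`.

SC:no TSO:yes PSO:yes

outcome vector order: (T0.r0,T0.r1,T1.r0,T2.r0)
SC (11): (0,0,0,0) (0,0,0,1) (0,0,1,0) (0,0,1,1) (0,1,0,0) (0,1,0,1) (0,1,1,0) (0,1,1,1) (1,0,1,0) (1,1,0,0) (1,1,1,0)
TSO (12): (0,0,0,0) (0,0,0,1) (0,0,1,0) (0,0,1,1) (0,1,0,0) (0,1,0,1) (0,1,1,0) (0,1,1,1) (1,0,0,0) (1,0,1,0) (1,1,0,0) (1,1,1,0)
PSO (12): (0,0,0,0) (0,0,0,1) (0,0,1,0) (0,0,1,1) (0,1,0,0) (0,1,0,1) (0,1,1,0) (0,1,1,1) (1,0,0,0) (1,0,1,0) (1,1,0,0) (1,1,1,0)
target (1,0,0,0) ∈ {TSO,PSO}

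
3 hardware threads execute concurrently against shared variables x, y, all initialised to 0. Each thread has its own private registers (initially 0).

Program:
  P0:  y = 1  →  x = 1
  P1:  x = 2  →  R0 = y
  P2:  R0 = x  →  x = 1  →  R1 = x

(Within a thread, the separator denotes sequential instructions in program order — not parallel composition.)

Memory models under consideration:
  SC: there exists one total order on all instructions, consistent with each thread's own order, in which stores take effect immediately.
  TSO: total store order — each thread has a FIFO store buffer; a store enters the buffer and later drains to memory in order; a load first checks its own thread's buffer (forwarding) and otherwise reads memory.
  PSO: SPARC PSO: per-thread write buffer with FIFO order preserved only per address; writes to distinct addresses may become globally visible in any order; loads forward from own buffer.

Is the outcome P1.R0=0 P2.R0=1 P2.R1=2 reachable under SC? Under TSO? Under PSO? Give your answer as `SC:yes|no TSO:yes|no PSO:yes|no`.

SC:no TSO:yes PSO:yes

outcome vector order: (P1.R0,P2.R0,P2.R1)
SC: 9 outcomes — {<0 0 1>, <0 0 2>, <0 1 1>, <0 2 1>, <1 0 1>, <1 0 2>, <1 1 1>, <1 1 2>, <1 2 1>}
TSO: 10 outcomes — {<0 0 1>, <0 0 2>, <0 1 1>, <0 1 2>, <0 2 1>, <1 0 1>, <1 0 2>, <1 1 1>, <1 1 2>, <1 2 1>}
PSO: 10 outcomes — {<0 0 1>, <0 0 2>, <0 1 1>, <0 1 2>, <0 2 1>, <1 0 1>, <1 0 2>, <1 1 1>, <1 1 2>, <1 2 1>}
target <0 1 2> ∈ {TSO,PSO}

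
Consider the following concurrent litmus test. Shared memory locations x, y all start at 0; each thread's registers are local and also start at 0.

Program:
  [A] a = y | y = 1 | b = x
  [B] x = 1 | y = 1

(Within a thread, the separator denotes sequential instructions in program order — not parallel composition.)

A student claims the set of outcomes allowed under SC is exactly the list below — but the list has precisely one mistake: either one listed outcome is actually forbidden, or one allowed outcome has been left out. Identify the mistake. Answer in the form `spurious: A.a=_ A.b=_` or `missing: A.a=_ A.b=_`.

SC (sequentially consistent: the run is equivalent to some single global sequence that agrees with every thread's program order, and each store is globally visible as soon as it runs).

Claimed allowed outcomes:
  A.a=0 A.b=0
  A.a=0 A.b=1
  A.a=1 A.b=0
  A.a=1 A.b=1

spurious: A.a=1 A.b=0

outcome vector order: (A.a,A.b)
[SC] allowed = {<0 0>, <0 1>, <1 1>}
claimed∖SC = {<1 0>}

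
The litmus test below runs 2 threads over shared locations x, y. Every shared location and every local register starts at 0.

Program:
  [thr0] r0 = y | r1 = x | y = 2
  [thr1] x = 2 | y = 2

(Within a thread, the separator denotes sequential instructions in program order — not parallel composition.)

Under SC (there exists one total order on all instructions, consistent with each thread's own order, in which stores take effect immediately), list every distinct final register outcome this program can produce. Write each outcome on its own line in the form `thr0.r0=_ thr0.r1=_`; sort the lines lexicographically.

outcome vector order: (thr0.r0,thr0.r1)
|SC outcomes| = 3

thr0.r0=0 thr0.r1=0
thr0.r0=0 thr0.r1=2
thr0.r0=2 thr0.r1=2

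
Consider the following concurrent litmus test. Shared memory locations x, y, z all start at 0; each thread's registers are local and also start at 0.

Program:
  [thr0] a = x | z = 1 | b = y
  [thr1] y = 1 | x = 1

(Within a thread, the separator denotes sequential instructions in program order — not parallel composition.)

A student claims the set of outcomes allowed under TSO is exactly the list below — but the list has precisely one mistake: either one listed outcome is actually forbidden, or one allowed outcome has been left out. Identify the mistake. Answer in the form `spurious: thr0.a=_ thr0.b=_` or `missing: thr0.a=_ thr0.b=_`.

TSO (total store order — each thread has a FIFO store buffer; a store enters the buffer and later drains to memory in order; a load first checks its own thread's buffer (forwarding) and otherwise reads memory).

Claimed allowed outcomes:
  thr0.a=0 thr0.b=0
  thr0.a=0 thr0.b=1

outcome vector order: (thr0.a,thr0.b)
TSO (3): 0/0 0/1 1/1
TSO∖claimed = {1/1}

missing: thr0.a=1 thr0.b=1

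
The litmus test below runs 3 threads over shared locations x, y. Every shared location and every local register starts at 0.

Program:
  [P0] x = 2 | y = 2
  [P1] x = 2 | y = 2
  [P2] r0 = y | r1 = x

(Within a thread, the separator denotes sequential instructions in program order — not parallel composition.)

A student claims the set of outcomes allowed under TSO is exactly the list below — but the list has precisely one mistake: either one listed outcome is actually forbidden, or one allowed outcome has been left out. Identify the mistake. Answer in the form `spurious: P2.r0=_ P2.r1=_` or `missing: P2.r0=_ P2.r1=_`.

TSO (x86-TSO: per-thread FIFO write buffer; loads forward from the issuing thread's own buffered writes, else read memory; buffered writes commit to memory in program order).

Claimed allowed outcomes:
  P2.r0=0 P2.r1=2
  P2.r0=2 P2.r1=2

outcome vector order: (P2.r0,P2.r1)
[TSO] allowed = {0/0 0/2 2/2}
TSO∖claimed = {0/0}

missing: P2.r0=0 P2.r1=0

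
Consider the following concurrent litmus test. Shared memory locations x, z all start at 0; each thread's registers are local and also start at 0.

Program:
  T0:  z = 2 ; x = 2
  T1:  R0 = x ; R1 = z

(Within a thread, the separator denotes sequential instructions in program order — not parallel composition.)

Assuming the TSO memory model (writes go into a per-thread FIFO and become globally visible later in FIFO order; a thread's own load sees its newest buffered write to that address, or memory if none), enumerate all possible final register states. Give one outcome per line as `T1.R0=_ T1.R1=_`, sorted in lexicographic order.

T1.R0=0 T1.R1=0
T1.R0=0 T1.R1=2
T1.R0=2 T1.R1=2

outcome vector order: (T1.R0,T1.R1)
|TSO outcomes| = 3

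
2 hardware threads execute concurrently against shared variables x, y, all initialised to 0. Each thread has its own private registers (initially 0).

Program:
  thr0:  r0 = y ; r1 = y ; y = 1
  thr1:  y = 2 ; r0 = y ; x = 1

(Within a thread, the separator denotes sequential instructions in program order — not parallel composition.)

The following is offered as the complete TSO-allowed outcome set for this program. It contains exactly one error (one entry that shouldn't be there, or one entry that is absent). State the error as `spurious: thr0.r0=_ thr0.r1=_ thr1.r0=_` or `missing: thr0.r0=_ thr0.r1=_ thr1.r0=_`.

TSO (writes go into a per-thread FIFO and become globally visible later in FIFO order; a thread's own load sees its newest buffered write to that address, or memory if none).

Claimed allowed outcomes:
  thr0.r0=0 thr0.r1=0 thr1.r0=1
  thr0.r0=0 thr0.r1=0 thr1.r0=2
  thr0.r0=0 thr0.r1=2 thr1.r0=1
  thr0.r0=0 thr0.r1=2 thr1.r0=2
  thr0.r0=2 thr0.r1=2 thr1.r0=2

missing: thr0.r0=2 thr0.r1=2 thr1.r0=1

outcome vector order: (thr0.r0,thr0.r1,thr1.r0)
TSO (6): 001; 002; 021; 022; 221; 222
TSO∖claimed = {221}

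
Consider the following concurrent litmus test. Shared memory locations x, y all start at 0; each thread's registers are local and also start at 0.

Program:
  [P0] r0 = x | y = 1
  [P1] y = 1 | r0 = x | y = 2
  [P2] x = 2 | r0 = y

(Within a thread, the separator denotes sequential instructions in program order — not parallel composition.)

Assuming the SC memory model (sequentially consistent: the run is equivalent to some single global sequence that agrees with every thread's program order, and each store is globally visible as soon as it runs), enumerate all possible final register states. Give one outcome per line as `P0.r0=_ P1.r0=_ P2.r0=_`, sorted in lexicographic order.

P0.r0=0 P1.r0=0 P2.r0=1
P0.r0=0 P1.r0=0 P2.r0=2
P0.r0=0 P1.r0=2 P2.r0=0
P0.r0=0 P1.r0=2 P2.r0=1
P0.r0=0 P1.r0=2 P2.r0=2
P0.r0=2 P1.r0=0 P2.r0=1
P0.r0=2 P1.r0=0 P2.r0=2
P0.r0=2 P1.r0=2 P2.r0=0
P0.r0=2 P1.r0=2 P2.r0=1
P0.r0=2 P1.r0=2 P2.r0=2

outcome vector order: (P0.r0,P1.r0,P2.r0)
|SC outcomes| = 10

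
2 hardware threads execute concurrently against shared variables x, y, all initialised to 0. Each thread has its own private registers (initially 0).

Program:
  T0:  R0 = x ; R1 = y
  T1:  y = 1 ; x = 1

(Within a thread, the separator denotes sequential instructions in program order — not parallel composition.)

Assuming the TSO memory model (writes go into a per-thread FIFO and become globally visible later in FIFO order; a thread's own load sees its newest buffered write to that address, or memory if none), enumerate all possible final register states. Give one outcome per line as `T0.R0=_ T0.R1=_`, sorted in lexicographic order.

outcome vector order: (T0.R0,T0.R1)
|TSO outcomes| = 3

T0.R0=0 T0.R1=0
T0.R0=0 T0.R1=1
T0.R0=1 T0.R1=1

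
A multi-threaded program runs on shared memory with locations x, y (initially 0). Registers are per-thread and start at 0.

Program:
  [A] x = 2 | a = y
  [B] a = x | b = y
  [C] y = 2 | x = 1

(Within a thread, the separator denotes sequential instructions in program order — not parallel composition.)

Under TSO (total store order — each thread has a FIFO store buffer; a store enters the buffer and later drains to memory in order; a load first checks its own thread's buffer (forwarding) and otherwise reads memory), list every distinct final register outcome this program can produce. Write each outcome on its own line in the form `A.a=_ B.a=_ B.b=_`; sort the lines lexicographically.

A.a=0 B.a=0 B.b=0
A.a=0 B.a=0 B.b=2
A.a=0 B.a=1 B.b=2
A.a=0 B.a=2 B.b=0
A.a=0 B.a=2 B.b=2
A.a=2 B.a=0 B.b=0
A.a=2 B.a=0 B.b=2
A.a=2 B.a=1 B.b=2
A.a=2 B.a=2 B.b=0
A.a=2 B.a=2 B.b=2

outcome vector order: (A.a,B.a,B.b)
|TSO outcomes| = 10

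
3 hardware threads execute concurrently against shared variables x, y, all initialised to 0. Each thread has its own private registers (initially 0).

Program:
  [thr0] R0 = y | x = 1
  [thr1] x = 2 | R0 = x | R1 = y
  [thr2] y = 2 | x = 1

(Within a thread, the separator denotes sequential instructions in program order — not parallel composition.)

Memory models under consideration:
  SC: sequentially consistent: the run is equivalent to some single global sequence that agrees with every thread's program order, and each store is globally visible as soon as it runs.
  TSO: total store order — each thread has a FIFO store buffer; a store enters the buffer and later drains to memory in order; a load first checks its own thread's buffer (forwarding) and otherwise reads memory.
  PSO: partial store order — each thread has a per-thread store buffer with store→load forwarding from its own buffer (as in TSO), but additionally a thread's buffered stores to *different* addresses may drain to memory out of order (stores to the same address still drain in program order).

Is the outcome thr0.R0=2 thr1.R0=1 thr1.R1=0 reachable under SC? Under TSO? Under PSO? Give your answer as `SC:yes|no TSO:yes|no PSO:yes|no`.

outcome vector order: (thr0.R0,thr1.R0,thr1.R1)
SC: 7 outcomes — {<0 1 0>, <0 1 2>, <0 2 0>, <0 2 2>, <2 1 2>, <2 2 0>, <2 2 2>}
TSO: 7 outcomes — {<0 1 0>, <0 1 2>, <0 2 0>, <0 2 2>, <2 1 2>, <2 2 0>, <2 2 2>}
PSO: 8 outcomes — {<0 1 0>, <0 1 2>, <0 2 0>, <0 2 2>, <2 1 0>, <2 1 2>, <2 2 0>, <2 2 2>}
target <2 1 0> ∈ {PSO}

SC:no TSO:no PSO:yes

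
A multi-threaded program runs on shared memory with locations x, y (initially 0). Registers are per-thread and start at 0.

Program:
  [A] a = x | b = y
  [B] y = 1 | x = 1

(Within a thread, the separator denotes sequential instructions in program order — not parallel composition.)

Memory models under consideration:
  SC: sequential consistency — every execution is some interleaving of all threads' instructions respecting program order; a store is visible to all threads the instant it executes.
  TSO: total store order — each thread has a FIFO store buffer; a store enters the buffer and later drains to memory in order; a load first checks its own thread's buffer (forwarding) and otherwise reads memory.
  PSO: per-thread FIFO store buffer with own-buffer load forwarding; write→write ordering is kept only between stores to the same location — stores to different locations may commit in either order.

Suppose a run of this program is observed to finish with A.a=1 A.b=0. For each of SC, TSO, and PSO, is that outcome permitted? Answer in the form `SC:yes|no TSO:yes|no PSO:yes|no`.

outcome vector order: (A.a,A.b)
under SC → (0,0) (0,1) (1,1)
under TSO → (0,0) (0,1) (1,1)
under PSO → (0,0) (0,1) (1,0) (1,1)
target (1,0) ∈ {PSO}

SC:no TSO:no PSO:yes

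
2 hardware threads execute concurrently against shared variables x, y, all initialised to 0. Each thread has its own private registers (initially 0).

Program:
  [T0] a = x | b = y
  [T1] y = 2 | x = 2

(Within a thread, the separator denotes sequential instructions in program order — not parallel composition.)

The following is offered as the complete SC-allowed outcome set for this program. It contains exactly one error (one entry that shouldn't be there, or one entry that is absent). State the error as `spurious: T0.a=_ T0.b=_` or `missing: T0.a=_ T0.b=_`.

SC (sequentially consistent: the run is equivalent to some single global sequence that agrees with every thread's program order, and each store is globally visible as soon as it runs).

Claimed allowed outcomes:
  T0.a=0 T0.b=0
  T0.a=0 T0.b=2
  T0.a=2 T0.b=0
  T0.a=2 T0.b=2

spurious: T0.a=2 T0.b=0

outcome vector order: (T0.a,T0.b)
under SC → 00 02 22
claimed∖SC = {20}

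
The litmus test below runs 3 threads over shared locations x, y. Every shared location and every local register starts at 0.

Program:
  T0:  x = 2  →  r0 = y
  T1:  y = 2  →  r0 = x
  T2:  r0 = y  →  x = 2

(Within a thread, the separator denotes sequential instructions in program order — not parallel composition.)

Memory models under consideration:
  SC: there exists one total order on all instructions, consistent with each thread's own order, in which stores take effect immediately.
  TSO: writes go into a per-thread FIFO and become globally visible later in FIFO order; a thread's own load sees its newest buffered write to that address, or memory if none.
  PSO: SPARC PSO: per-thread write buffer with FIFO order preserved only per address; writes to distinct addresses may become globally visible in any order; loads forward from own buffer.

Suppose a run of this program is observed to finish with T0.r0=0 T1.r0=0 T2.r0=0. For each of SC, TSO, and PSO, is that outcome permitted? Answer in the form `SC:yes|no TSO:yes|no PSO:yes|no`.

SC:no TSO:yes PSO:yes

outcome vector order: (T0.r0,T1.r0,T2.r0)
SC (6): <0 2 0> <0 2 2> <2 0 0> <2 0 2> <2 2 0> <2 2 2>
TSO (8): <0 0 0> <0 0 2> <0 2 0> <0 2 2> <2 0 0> <2 0 2> <2 2 0> <2 2 2>
PSO (8): <0 0 0> <0 0 2> <0 2 0> <0 2 2> <2 0 0> <2 0 2> <2 2 0> <2 2 2>
target <0 0 0> ∈ {TSO,PSO}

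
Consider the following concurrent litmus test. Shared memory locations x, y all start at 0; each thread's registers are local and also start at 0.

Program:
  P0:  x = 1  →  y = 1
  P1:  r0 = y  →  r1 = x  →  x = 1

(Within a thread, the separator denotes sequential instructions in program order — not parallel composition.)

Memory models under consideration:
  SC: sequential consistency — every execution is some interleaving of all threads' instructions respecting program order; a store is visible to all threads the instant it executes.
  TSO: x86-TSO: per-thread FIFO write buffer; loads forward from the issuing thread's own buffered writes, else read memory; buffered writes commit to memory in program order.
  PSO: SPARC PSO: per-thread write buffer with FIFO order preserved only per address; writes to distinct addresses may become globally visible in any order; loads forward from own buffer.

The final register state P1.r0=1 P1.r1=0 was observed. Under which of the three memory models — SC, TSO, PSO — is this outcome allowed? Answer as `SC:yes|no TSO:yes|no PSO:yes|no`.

SC:no TSO:no PSO:yes

outcome vector order: (P1.r0,P1.r1)
under SC → <0 0> <0 1> <1 1>
under TSO → <0 0> <0 1> <1 1>
under PSO → <0 0> <0 1> <1 0> <1 1>
target <1 0> ∈ {PSO}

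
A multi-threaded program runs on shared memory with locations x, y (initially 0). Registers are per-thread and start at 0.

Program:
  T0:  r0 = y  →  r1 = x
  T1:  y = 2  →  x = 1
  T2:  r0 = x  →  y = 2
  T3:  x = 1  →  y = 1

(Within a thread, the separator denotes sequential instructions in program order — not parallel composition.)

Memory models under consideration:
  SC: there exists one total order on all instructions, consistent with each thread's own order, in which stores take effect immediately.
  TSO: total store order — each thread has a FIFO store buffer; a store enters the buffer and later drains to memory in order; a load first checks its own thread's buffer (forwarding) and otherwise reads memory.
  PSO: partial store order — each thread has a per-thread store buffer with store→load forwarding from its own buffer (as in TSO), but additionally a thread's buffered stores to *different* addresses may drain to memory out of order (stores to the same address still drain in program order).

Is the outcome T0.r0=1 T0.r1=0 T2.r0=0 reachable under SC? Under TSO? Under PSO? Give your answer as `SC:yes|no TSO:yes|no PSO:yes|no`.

SC:no TSO:no PSO:yes

outcome vector order: (T0.r0,T0.r1,T2.r0)
[SC] allowed = {000, 001, 010, 011, 110, 111, 200, 201, 210, 211}
[TSO] allowed = {000, 001, 010, 011, 110, 111, 200, 201, 210, 211}
[PSO] allowed = {000, 001, 010, 011, 100, 101, 110, 111, 200, 201, 210, 211}
target 100 ∈ {PSO}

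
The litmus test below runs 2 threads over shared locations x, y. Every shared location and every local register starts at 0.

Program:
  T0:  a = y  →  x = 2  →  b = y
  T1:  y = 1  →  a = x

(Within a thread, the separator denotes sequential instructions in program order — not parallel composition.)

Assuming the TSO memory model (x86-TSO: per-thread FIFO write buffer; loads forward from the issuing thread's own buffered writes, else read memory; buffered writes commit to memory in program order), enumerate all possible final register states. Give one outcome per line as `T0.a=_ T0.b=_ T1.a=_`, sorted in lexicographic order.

outcome vector order: (T0.a,T0.b,T1.a)
|TSO outcomes| = 6

T0.a=0 T0.b=0 T1.a=0
T0.a=0 T0.b=0 T1.a=2
T0.a=0 T0.b=1 T1.a=0
T0.a=0 T0.b=1 T1.a=2
T0.a=1 T0.b=1 T1.a=0
T0.a=1 T0.b=1 T1.a=2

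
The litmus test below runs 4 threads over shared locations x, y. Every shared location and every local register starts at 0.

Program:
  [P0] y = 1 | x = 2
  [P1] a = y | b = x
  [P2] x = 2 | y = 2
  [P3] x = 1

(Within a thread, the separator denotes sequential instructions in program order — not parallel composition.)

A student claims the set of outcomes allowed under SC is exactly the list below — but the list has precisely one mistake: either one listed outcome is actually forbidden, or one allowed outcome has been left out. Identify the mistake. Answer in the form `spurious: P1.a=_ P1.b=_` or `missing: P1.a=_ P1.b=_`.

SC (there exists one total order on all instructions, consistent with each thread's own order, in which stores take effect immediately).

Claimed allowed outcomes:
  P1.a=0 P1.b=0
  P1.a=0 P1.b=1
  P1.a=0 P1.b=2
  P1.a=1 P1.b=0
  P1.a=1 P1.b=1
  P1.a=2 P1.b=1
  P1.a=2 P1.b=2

missing: P1.a=1 P1.b=2

outcome vector order: (P1.a,P1.b)
SC (8): 0/0, 0/1, 0/2, 1/0, 1/1, 1/2, 2/1, 2/2
SC∖claimed = {1/2}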